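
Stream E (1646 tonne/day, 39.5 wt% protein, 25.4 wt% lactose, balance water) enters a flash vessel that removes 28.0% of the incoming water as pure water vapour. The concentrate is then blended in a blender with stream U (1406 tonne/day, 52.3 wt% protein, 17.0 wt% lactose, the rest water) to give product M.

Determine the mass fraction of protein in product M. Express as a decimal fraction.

Vapour removed = 0.280×0.351×1646 = 161.77 tonne/day; concentrate = 1484.2 tonne/day.
protein reaching the mixer = 650.17 (from concentrate) + 1406×0.523 = 1385.5 tonne/day.
Product flow = 1484.2 + 1406 = 2890.2 tonne/day; protein fraction = 0.479.

0.479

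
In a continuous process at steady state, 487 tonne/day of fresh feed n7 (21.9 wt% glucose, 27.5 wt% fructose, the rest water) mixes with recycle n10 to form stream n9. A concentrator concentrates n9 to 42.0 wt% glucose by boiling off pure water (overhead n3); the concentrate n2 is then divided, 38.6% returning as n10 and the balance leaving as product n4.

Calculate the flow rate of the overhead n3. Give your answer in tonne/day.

Overall glucose balance (none leaves overhead): glucose in fresh feed = glucose in product, i.e. 487×0.219 = (1−0.386)·n2·0.420.
n2 = 106.65/(0.420×0.614) = 413.58 tonne/day.
Recycle n10 = 0.386×413.58 = 159.64 tonne/day.
Combined feed n9 = 487 + 159.64 = 646.64 tonne/day.
Overhead n3 = n9 − n2 = 646.64 − 413.58 = 233.06 tonne/day.

233.1 tonne/day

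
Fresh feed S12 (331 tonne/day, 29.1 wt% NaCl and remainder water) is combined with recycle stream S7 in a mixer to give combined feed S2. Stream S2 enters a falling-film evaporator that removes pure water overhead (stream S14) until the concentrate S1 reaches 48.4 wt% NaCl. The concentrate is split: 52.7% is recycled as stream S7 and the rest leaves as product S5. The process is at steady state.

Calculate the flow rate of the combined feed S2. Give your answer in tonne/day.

Overall NaCl balance (none leaves overhead): NaCl in fresh feed = NaCl in product, i.e. 331×0.291 = (1−0.527)·S1·0.484.
S1 = 96.321/(0.484×0.473) = 420.74 tonne/day.
Recycle S7 = 0.527×420.74 = 221.73 tonne/day.
Combined feed S2 = 331 + 221.73 = 552.73 tonne/day.

552.7 tonne/day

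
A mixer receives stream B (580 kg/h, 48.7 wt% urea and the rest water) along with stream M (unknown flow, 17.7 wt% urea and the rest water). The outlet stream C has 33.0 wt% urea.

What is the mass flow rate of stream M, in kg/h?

Let M be the unknown flow. Total out = 580 + M.
urea balance: 282.46 + 0.177·M = 0.330·(580 + M)
(0.177 − 0.330)·M = 0.330×580 − 282.46 = -91.06
M = -91.06 / -0.153 = 595.16 kg/h

595.2 kg/h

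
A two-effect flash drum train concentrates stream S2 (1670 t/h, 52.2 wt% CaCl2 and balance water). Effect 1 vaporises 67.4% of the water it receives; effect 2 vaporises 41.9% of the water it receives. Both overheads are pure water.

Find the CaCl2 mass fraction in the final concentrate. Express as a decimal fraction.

0.8522

water in feed = 1670×0.478 = 798.26 t/h.
After stage 1: water left = (1−0.674)×798.26 = 260.23; stream total = 1132 t/h.
After stage 2: water left = (1−0.419)×260.23 = 151.2; final concentrate = 1022.9 t/h.
CaCl2 fraction = 871.74/1022.9 = 0.8522.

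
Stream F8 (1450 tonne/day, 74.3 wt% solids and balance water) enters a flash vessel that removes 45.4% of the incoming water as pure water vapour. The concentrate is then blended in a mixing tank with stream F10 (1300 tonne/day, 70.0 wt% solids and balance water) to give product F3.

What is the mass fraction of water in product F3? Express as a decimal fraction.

Vapour removed = 0.454×0.257×1450 = 169.18 tonne/day; concentrate = 1280.8 tonne/day.
water reaching the mixer = 203.47 (from concentrate) + 1300×0.300 = 593.47 tonne/day.
Product flow = 1280.8 + 1300 = 2580.8 tonne/day; water fraction = 0.2300.

0.2300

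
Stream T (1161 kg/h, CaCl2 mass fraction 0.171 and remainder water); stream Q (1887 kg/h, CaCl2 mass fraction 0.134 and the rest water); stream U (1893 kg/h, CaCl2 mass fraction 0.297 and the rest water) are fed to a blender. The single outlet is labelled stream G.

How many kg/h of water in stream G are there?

3927 kg/h

water out = water in = 1161×0.829 + 1887×0.866 + 1893×0.703 = 3927.4 kg/h.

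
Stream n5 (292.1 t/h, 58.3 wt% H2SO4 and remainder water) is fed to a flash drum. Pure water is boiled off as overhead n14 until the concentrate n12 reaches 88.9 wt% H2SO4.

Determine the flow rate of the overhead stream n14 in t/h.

100.5 t/h

H2SO4 is conserved: 292.1×0.583 = 170.29 t/h all reports to the concentrate.
Concentrate = 170.29/(target fraction) = 191.56 t/h.
Overhead = 292.1 − 191.56 = 100.54 t/h.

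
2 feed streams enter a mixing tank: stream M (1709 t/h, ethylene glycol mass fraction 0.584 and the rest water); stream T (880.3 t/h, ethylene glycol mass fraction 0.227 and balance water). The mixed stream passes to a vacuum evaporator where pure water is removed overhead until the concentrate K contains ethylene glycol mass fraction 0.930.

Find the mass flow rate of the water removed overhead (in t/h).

1301 t/h

ethylene glycol entering = 1709×0.584 + 880.3×0.227 = 1197.9 t/h.
All ethylene glycol reports to K, so K = 1197.9/0.930 = 1288 t/h.
Total feed = 2589.3 t/h; overhead = 2589.3 − 1288 = 1301.3 t/h.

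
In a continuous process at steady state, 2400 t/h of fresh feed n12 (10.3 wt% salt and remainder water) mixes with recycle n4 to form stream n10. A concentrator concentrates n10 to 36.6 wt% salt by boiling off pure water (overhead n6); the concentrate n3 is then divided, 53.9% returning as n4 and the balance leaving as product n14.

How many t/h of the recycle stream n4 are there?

789.7 t/h

Overall salt balance (none leaves overhead): salt in fresh feed = salt in product, i.e. 2400×0.103 = (1−0.539)·n3·0.366.
n3 = 247.2/(0.366×0.461) = 1465.1 t/h.
Recycle n4 = 0.539×1465.1 = 789.69 t/h.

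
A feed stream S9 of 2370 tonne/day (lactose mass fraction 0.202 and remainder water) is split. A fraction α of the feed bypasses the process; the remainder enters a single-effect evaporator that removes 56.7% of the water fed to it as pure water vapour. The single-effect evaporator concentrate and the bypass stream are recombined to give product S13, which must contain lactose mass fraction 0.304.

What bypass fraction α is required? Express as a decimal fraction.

All 2370×0.202 = 478.74 tonne/day of lactose reaches S13, so S13 = 478.74/0.304 = 1574.8 tonne/day and vapour = 795.2 tonne/day.
The evaporator receives (1−α)·2370 of feed at 0.798 water and removes 0.567 of that water:
0.567×0.798×(1−α)×2370 = 795.2
(1−α) = 795.2/1072.3 = 0.7416;  α = 0.2584.

0.258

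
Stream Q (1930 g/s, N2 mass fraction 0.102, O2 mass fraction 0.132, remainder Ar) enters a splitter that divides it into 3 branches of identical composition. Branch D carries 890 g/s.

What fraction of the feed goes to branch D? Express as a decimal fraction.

0.461

Fraction to D = 890/1930 = 0.4611.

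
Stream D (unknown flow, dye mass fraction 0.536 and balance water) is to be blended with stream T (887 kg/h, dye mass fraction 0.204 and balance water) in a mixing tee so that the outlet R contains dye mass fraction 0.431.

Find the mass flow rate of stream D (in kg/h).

1918 kg/h

Let D be the unknown flow. Total out = 887 + D.
dye balance: 180.95 + 0.536·D = 0.431·(887 + D)
(0.536 − 0.431)·D = 0.431×887 − 180.95 = 201.35
D = 201.35 / 0.105 = 1917.6 kg/h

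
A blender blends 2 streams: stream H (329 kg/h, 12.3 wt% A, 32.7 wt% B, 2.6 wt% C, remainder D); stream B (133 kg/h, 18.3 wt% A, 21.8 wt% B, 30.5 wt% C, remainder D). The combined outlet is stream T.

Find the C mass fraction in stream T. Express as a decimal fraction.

0.106

Total flow out = 329 + 133 = 462 kg/h.
C in = 329×0.026 + 133×0.305 = 49.119 kg/h.
C mass fraction in T = 49.119/462 = 0.106.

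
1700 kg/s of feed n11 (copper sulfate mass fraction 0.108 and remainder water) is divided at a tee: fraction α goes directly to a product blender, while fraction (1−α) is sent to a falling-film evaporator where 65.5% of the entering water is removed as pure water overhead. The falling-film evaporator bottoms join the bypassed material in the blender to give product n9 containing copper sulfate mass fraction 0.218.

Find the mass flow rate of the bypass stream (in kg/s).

All 1700×0.108 = 183.6 kg/s of copper sulfate reaches n9, so n9 = 183.6/0.218 = 842.2 kg/s and vapour = 857.8 kg/s.
The evaporator receives (1−α)·1700 of feed at 0.892 water and removes 0.655 of that water:
0.655×0.892×(1−α)×1700 = 857.8
(1−α) = 857.8/993.24 = 0.8636;  α = 0.1364.
Bypass flow = 0.1364×1700 = 231.82 kg/s.

231.8 kg/s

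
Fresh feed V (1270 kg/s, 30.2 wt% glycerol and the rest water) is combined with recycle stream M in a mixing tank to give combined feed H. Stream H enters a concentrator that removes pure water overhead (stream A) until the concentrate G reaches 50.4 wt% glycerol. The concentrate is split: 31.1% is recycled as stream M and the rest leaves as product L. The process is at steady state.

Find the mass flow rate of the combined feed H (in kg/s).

1613 kg/s

Overall glycerol balance (none leaves overhead): glycerol in fresh feed = glycerol in product, i.e. 1270×0.302 = (1−0.311)·G·0.504.
G = 383.54/(0.504×0.689) = 1104.5 kg/s.
Recycle M = 0.311×1104.5 = 343.5 kg/s.
Combined feed H = 1270 + 343.5 = 1613.5 kg/s.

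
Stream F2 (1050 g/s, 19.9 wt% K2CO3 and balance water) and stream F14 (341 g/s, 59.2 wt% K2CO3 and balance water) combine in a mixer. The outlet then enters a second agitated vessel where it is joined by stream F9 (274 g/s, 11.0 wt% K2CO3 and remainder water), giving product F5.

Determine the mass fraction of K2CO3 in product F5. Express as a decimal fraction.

0.265

Overall, product flow = 1665 g/s.
K2CO3 in = 1050×0.199 + 341×0.592 + 274×0.110 = 440.96 g/s.
K2CO3 fraction in F5 = 0.265.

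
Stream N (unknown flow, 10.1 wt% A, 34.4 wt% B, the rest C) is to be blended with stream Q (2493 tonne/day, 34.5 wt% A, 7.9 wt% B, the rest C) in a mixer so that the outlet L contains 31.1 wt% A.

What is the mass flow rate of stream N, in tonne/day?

403.6 tonne/day

Let N be the unknown flow. Total out = 2493 + N.
A balance: 860.08 + 0.101·N = 0.311·(2493 + N)
(0.101 − 0.311)·N = 0.311×2493 − 860.08 = -84.762
N = -84.762 / -0.210 = 403.63 tonne/day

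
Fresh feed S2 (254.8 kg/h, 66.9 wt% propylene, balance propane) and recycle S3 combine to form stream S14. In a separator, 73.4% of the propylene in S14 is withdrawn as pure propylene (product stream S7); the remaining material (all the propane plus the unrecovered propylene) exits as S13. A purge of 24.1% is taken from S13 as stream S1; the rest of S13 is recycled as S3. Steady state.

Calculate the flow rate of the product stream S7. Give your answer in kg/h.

propylene in S14: m_A = 254.8×0.669 + (1−0.241)·(1−0.734)·m_A, so m_A = 170.46/0.7981 = 213.58 kg/h.
Product S7 = 0.734×213.58 = 156.77 kg/h.

156.8 kg/h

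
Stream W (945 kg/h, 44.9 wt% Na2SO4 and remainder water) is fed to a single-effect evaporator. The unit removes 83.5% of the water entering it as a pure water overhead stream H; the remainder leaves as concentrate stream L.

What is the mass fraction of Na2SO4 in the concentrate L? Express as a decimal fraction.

Na2SO4 is not removed: 945×0.449 = 424.31 kg/h of Na2SO4 enters L.
water entering = 945×0.551 = 520.7 kg/h; overhead removed = 0.835×520.7 = 434.78 kg/h.
Concentrate = 945 − 434.78 = 510.22 kg/h.
Mass fraction = 424.31/510.22 = 0.8316.

0.8316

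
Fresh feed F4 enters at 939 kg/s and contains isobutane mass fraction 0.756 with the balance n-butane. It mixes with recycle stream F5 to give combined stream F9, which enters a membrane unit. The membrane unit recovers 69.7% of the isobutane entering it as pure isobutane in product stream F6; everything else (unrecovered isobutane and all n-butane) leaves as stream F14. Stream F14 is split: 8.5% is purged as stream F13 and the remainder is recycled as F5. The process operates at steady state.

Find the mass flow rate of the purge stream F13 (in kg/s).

254.4 kg/s

n-butane enters only via F4 and leaves only via the purge: 939×0.244 = 0.085×(n-butane in F14), and the membrane unit passes all n-butane, so n-butane in F9 = n-butane in F14 = 2695.5 kg/s.
isobutane in F9: m_A = 939×0.756 + (1−0.085)·(1−0.697)·m_A, so m_A = 709.88/0.7228 = 982.19 kg/s.
F14 = (1−0.697)×982.19 + 2695.5 = 2993.1 kg/s.
Purge F13 = 0.085×2993.1 = 254.41 kg/s.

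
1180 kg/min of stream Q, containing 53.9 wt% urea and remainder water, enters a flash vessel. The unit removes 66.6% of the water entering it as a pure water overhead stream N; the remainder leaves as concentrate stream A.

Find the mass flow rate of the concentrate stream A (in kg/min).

817.7 kg/min

water entering = 1180×0.461 = 543.98 kg/min; overhead removed = 0.666×543.98 = 362.29 kg/min.
Concentrate = 1180 − 362.29 = 817.71 kg/min.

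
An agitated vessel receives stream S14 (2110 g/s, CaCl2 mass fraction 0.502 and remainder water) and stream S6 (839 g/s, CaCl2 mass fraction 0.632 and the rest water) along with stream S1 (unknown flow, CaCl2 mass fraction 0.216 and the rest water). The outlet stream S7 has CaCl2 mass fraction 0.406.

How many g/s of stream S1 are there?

2064 g/s

Let S1 be the unknown flow. Total out = 2949 + S1.
CaCl2 balance: 1589.5 + 0.216·S1 = 0.406·(2949 + S1)
(0.216 − 0.406)·S1 = 0.406×2949 − 1589.5 = -392.17
S1 = -392.17 / -0.190 = 2064.1 g/s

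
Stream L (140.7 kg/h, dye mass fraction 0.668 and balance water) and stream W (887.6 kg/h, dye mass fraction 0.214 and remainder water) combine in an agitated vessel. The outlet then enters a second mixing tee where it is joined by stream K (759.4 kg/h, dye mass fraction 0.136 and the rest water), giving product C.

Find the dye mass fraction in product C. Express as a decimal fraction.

Overall, product flow = 1787.7 kg/h.
dye in = 140.7×0.668 + 887.6×0.214 + 759.4×0.136 = 387.21 kg/h.
dye fraction in C = 0.217.

0.217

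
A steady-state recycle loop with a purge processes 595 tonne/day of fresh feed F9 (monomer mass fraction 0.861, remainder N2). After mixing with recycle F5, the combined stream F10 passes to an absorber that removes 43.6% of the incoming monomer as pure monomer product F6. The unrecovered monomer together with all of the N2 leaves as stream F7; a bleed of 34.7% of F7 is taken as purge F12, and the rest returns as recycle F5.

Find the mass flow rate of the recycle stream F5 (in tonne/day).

N2 enters only via F9 and leaves only via the purge: 595×0.139 = 0.347×(N2 in F7), and the absorber passes all N2, so N2 in F10 = N2 in F7 = 238.34 tonne/day.
monomer in F10: m_A = 595×0.861 + (1−0.347)·(1−0.436)·m_A, so m_A = 512.29/0.6317 = 810.97 tonne/day.
F7 = (1−0.436)×810.97 + 238.34 = 695.73 tonne/day.
Recycle F5 = (1−0.347)×695.73 = 454.31 tonne/day.

454.3 tonne/day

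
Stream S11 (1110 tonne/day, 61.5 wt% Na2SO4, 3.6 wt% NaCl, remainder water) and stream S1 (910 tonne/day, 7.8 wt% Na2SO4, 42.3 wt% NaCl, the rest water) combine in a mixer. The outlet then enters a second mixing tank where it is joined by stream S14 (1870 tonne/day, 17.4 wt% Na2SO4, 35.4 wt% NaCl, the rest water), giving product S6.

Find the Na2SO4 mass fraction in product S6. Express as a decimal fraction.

0.2774

Overall, product flow = 3890 tonne/day.
Na2SO4 in = 1110×0.615 + 910×0.078 + 1870×0.174 = 1079 tonne/day.
Na2SO4 fraction in S6 = 0.2774.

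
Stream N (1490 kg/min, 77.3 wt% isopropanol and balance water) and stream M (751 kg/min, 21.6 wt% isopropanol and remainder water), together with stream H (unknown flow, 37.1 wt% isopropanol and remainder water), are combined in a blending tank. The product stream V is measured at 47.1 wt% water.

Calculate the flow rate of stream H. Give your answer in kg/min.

Let H be the unknown flow. Total out = 2241 + H.
water balance: 927.01 + 0.629·H = 0.471·(2241 + H)
(0.629 − 0.471)·H = 0.471×2241 − 927.01 = 128.5
H = 128.5 / 0.158 = 813.27 kg/min

813.3 kg/min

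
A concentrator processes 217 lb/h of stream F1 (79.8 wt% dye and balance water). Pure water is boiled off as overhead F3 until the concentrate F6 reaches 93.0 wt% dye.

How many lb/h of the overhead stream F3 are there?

dye is conserved: 217×0.798 = 173.17 lb/h all reports to the concentrate.
Concentrate = 173.17/(target fraction) = 186.2 lb/h.
Overhead = 217 − 186.2 = 30.8 lb/h.

30.8 lb/h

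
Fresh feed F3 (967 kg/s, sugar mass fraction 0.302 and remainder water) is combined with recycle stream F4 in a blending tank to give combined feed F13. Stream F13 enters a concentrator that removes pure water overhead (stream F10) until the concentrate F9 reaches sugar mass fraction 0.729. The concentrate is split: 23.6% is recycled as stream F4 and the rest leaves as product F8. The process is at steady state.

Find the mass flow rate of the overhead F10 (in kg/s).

Overall sugar balance (none leaves overhead): sugar in fresh feed = sugar in product, i.e. 967×0.302 = (1−0.236)·F9·0.729.
F9 = 292.03/(0.729×0.764) = 524.34 kg/s.
Recycle F4 = 0.236×524.34 = 123.74 kg/s.
Combined feed F13 = 967 + 123.74 = 1090.7 kg/s.
Overhead F10 = F13 − F9 = 1090.7 − 524.34 = 566.4 kg/s.

566.4 kg/s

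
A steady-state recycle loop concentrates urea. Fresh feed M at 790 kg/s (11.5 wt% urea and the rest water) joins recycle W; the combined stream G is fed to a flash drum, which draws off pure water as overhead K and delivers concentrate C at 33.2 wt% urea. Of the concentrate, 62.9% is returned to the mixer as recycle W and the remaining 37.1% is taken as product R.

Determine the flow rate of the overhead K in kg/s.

Overall urea balance (none leaves overhead): urea in fresh feed = urea in product, i.e. 790×0.115 = (1−0.629)·C·0.332.
C = 90.85/(0.332×0.371) = 737.59 kg/s.
Recycle W = 0.629×737.59 = 463.94 kg/s.
Combined feed G = 790 + 463.94 = 1253.9 kg/s.
Overhead K = G − C = 1253.9 − 737.59 = 516.36 kg/s.

516.4 kg/s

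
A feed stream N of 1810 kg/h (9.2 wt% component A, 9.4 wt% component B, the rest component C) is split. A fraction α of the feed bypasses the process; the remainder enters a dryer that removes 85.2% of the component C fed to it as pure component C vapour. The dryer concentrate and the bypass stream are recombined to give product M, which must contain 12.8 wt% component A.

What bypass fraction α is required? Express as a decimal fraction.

0.594

All 1810×0.092 = 166.52 kg/h of component A reaches M, so M = 166.52/0.128 = 1300.9 kg/h and vapour = 509.06 kg/h.
The evaporator receives (1−α)·1810 of feed at 0.814 component C and removes 0.852 of that component C:
0.852×0.814×(1−α)×1810 = 509.06
(1−α) = 509.06/1255.3 = 0.4055;  α = 0.5945.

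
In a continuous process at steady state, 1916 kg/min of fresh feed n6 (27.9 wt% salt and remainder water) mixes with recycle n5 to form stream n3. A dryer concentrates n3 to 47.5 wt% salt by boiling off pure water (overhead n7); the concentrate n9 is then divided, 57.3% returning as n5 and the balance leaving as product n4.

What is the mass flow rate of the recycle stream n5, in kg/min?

1510 kg/min

Overall salt balance (none leaves overhead): salt in fresh feed = salt in product, i.e. 1916×0.279 = (1−0.573)·n9·0.475.
n9 = 534.56/(0.475×0.427) = 2635.6 kg/min.
Recycle n5 = 0.573×2635.6 = 1510.2 kg/min.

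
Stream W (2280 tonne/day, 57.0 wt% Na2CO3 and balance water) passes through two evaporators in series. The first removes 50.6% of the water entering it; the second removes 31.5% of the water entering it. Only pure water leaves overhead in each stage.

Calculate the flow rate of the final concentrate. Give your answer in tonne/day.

1631 tonne/day

water in feed = 2280×0.430 = 980.4 tonne/day.
After stage 1: water left = (1−0.506)×980.4 = 484.32; stream total = 1783.9 tonne/day.
After stage 2: water left = (1−0.315)×484.32 = 331.76; final concentrate = 1631.4 tonne/day.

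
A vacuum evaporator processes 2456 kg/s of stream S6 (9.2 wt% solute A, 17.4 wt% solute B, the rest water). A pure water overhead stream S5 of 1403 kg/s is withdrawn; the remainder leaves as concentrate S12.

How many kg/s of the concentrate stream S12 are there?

Concentrate = 2456 − 1403 = 1053 kg/s.

1053 kg/s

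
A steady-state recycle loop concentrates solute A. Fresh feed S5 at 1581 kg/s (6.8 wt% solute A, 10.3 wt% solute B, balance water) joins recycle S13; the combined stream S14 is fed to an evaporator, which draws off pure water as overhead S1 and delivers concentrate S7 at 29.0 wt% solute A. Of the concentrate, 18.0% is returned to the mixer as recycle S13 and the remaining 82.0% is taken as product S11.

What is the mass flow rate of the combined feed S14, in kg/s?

Overall solute A balance (none leaves overhead): solute A in fresh feed = solute A in product, i.e. 1581×0.068 = (1−0.180)·S7·0.290.
S7 = 107.51/(0.290×0.820) = 452.09 kg/s.
Recycle S13 = 0.180×452.09 = 81.377 kg/s.
Combined feed S14 = 1581 + 81.377 = 1662.4 kg/s.

1662 kg/s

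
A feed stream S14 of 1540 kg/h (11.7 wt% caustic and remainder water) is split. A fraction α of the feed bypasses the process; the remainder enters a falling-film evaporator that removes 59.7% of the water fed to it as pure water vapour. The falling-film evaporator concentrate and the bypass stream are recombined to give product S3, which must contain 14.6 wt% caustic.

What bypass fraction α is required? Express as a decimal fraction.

All 1540×0.117 = 180.18 kg/h of caustic reaches S3, so S3 = 180.18/0.146 = 1234.1 kg/h and vapour = 305.89 kg/h.
The evaporator receives (1−α)·1540 of feed at 0.883 water and removes 0.597 of that water:
0.597×0.883×(1−α)×1540 = 305.89
(1−α) = 305.89/811.81 = 0.3768;  α = 0.6232.

0.623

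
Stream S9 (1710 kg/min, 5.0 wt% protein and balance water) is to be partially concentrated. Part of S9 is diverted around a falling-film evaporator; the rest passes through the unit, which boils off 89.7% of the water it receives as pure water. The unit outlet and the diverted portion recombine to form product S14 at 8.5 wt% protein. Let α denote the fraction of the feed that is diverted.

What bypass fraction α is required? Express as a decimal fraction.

0.517

All 1710×0.050 = 85.5 kg/min of protein reaches S14, so S14 = 85.5/0.085 = 1005.9 kg/min and vapour = 704.12 kg/min.
The evaporator receives (1−α)·1710 of feed at 0.950 water and removes 0.897 of that water:
0.897×0.950×(1−α)×1710 = 704.12
(1−α) = 704.12/1457.2 = 0.4832;  α = 0.5168.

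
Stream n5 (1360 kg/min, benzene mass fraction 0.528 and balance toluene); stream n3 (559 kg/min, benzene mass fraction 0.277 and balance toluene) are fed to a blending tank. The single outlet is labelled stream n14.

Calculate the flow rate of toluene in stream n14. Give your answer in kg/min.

1046 kg/min

toluene out = toluene in = 1360×0.472 + 559×0.723 = 1046.1 kg/min.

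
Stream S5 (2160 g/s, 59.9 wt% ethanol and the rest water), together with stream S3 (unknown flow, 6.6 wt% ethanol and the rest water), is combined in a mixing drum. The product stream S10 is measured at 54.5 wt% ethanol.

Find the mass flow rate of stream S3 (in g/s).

Let S3 be the unknown flow. Total out = 2160 + S3.
ethanol balance: 1293.8 + 0.066·S3 = 0.545·(2160 + S3)
(0.066 − 0.545)·S3 = 0.545×2160 − 1293.8 = -116.64
S3 = -116.64 / -0.479 = 243.51 g/s

243.5 g/s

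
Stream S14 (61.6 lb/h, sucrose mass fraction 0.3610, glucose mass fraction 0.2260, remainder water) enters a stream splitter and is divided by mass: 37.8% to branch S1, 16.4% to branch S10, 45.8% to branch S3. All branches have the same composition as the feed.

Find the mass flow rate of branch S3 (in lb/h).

28.21 lb/h

Branch S3 flow = 0.458×61.6 = 28.213 lb/h.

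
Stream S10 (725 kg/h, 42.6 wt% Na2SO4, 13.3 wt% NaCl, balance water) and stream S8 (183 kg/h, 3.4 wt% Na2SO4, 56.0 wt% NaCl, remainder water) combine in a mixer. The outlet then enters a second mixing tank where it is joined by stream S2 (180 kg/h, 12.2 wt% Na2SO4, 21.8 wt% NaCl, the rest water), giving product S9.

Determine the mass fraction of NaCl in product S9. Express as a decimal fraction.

Overall, product flow = 1088 kg/h.
NaCl in = 725×0.133 + 183×0.560 + 180×0.218 = 238.15 kg/h.
NaCl fraction in S9 = 0.2189.

0.2189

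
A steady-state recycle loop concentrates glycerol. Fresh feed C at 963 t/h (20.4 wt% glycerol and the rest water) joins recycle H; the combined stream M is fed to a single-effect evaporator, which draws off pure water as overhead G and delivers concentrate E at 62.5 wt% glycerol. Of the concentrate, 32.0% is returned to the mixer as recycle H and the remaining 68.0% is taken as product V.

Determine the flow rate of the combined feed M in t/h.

1111 t/h

Overall glycerol balance (none leaves overhead): glycerol in fresh feed = glycerol in product, i.e. 963×0.204 = (1−0.320)·E·0.625.
E = 196.45/(0.625×0.680) = 462.24 t/h.
Recycle H = 0.320×462.24 = 147.92 t/h.
Combined feed M = 963 + 147.92 = 1110.9 t/h.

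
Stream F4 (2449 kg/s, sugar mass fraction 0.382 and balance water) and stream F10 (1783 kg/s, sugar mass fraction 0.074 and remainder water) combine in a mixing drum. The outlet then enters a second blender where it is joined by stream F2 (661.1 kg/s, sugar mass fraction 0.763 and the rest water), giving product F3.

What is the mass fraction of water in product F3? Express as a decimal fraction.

0.679

Overall, product flow = 4893.1 kg/s.
water in = 2449×0.618 + 1783×0.926 + 661.1×0.237 = 3321.2 kg/s.
water fraction in F3 = 0.679.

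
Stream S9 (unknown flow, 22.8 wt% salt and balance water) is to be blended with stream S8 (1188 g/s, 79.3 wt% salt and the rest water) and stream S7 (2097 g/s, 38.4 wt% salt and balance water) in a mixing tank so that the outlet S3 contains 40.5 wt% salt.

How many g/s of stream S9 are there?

Let S9 be the unknown flow. Total out = 3285 + S9.
salt balance: 1747.3 + 0.228·S9 = 0.405·(3285 + S9)
(0.228 − 0.405)·S9 = 0.405×3285 − 1747.3 = -416.91
S9 = -416.91 / -0.177 = 2355.4 g/s

2355 g/s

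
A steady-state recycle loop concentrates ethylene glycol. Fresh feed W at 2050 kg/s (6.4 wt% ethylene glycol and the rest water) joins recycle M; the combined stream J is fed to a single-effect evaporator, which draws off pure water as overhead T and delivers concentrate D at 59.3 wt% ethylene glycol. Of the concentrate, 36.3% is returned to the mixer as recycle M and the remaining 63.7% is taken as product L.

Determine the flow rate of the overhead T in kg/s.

Overall ethylene glycol balance (none leaves overhead): ethylene glycol in fresh feed = ethylene glycol in product, i.e. 2050×0.064 = (1−0.363)·D·0.593.
D = 131.2/(0.593×0.637) = 347.33 kg/s.
Recycle M = 0.363×347.33 = 126.08 kg/s.
Combined feed J = 2050 + 126.08 = 2176.1 kg/s.
Overhead T = J − D = 2176.1 − 347.33 = 1828.8 kg/s.

1829 kg/s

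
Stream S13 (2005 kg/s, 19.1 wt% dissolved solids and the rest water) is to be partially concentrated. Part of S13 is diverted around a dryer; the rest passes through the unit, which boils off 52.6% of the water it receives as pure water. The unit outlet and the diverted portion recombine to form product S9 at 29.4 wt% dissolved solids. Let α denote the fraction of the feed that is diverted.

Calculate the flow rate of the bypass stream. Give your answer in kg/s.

All 2005×0.191 = 382.95 kg/s of dissolved solids reaches S9, so S9 = 382.95/0.294 = 1302.6 kg/s and vapour = 702.43 kg/s.
The evaporator receives (1−α)·2005 of feed at 0.809 water and removes 0.526 of that water:
0.526×0.809×(1−α)×2005 = 702.43
(1−α) = 702.43/853.2 = 0.8233;  α = 0.1767.
Bypass flow = 0.1767×2005 = 354.29 kg/s.

354.3 kg/s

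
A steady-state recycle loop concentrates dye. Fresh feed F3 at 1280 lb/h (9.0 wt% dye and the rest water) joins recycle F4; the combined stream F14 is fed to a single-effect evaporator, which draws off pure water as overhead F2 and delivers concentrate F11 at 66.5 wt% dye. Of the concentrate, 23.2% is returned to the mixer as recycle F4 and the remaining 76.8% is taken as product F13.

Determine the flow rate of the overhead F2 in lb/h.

Overall dye balance (none leaves overhead): dye in fresh feed = dye in product, i.e. 1280×0.090 = (1−0.232)·F11·0.665.
F11 = 115.2/(0.665×0.768) = 225.56 lb/h.
Recycle F4 = 0.232×225.56 = 52.331 lb/h.
Combined feed F14 = 1280 + 52.331 = 1332.3 lb/h.
Overhead F2 = F14 − F11 = 1332.3 − 225.56 = 1106.8 lb/h.

1107 lb/h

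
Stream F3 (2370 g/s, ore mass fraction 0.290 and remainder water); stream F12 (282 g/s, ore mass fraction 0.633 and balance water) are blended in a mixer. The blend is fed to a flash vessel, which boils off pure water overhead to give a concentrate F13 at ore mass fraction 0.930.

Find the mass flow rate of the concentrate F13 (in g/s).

ore entering = 2370×0.290 + 282×0.633 = 865.81 g/s.
All ore reports to F13, so F13 = 865.81/0.930 = 930.97 g/s.

931 g/s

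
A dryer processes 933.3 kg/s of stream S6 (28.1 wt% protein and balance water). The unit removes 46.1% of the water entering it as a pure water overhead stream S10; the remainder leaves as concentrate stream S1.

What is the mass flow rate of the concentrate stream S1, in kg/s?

water entering = 933.3×0.719 = 671.04 kg/s; overhead removed = 0.461×671.04 = 309.35 kg/s.
Concentrate = 933.3 − 309.35 = 623.95 kg/s.

623.9 kg/s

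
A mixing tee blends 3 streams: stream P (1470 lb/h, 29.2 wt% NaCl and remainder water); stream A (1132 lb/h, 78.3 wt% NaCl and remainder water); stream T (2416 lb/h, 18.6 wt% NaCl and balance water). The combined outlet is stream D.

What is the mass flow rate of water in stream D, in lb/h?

3253 lb/h

water out = water in = 1470×0.708 + 1132×0.217 + 2416×0.814 = 3253 lb/h.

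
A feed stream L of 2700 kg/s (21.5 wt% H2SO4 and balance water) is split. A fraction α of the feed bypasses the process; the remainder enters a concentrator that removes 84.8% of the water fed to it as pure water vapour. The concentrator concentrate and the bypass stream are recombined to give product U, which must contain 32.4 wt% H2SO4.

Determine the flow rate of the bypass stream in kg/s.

1335 kg/s

All 2700×0.215 = 580.5 kg/s of H2SO4 reaches U, so U = 580.5/0.324 = 1791.7 kg/s and vapour = 908.33 kg/s.
The evaporator receives (1−α)·2700 of feed at 0.785 water and removes 0.848 of that water:
0.848×0.785×(1−α)×2700 = 908.33
(1−α) = 908.33/1797.3 = 0.5054;  α = 0.4946.
Bypass flow = 0.4946×2700 = 1335.5 kg/s.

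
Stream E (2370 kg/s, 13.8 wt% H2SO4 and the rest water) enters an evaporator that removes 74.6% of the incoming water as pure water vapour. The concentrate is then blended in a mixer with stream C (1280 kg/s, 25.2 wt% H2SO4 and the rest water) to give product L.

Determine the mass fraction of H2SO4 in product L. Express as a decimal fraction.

Vapour removed = 0.746×0.862×2370 = 1524 kg/s; concentrate = 845.97 kg/s.
H2SO4 reaching the mixer = 327.06 (from concentrate) + 1280×0.252 = 649.62 kg/s.
Product flow = 845.97 + 1280 = 2126 kg/s; H2SO4 fraction = 0.306.

0.306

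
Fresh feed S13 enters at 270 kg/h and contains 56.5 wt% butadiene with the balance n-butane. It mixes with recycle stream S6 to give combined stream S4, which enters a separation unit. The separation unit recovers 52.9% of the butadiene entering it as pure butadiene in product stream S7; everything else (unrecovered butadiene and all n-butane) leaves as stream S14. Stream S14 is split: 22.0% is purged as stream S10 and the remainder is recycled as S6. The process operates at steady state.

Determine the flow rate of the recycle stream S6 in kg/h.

n-butane enters only via S13 and leaves only via the purge: 270×0.435 = 0.220×(n-butane in S14), and the separation unit passes all n-butane, so n-butane in S4 = n-butane in S14 = 533.86 kg/h.
butadiene in S4: m_A = 270×0.565 + (1−0.220)·(1−0.529)·m_A, so m_A = 152.55/0.6326 = 241.14 kg/h.
S14 = (1−0.529)×241.14 + 533.86 = 647.44 kg/h.
Recycle S6 = (1−0.220)×647.44 = 505 kg/h.

505 kg/h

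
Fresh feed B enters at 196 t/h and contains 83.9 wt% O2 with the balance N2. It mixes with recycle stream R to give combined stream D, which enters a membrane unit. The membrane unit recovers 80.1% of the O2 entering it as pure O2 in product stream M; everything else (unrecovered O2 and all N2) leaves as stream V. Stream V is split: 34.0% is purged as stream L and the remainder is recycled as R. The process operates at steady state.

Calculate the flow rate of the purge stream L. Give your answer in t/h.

44.36 t/h

N2 enters only via B and leaves only via the purge: 196×0.161 = 0.340×(N2 in V), and the membrane unit passes all N2, so N2 in D = N2 in V = 92.812 t/h.
O2 in D: m_A = 196×0.839 + (1−0.340)·(1−0.801)·m_A, so m_A = 164.44/0.8687 = 189.31 t/h.
V = (1−0.801)×189.31 + 92.812 = 130.48 t/h.
Purge L = 0.340×130.48 = 44.365 t/h.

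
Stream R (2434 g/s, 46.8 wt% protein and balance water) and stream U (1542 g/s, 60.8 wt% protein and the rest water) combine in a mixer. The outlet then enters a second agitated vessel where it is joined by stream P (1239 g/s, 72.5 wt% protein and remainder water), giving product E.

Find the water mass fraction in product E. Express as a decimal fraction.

0.4295

Overall, product flow = 5215 g/s.
water in = 2434×0.532 + 1542×0.392 + 1239×0.275 = 2240.1 g/s.
water fraction in E = 0.4295.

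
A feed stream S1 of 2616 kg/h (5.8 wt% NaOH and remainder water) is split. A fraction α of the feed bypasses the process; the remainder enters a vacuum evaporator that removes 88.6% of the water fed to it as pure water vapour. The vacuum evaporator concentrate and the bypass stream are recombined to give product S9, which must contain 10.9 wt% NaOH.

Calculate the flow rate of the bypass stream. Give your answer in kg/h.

1149 kg/h

All 2616×0.058 = 151.73 kg/h of NaOH reaches S9, so S9 = 151.73/0.109 = 1392 kg/h and vapour = 1224 kg/h.
The evaporator receives (1−α)·2616 of feed at 0.942 water and removes 0.886 of that water:
0.886×0.942×(1−α)×2616 = 1224
(1−α) = 1224/2183.3 = 0.5606;  α = 0.4394.
Bypass flow = 0.4394×2616 = 1149.5 kg/h.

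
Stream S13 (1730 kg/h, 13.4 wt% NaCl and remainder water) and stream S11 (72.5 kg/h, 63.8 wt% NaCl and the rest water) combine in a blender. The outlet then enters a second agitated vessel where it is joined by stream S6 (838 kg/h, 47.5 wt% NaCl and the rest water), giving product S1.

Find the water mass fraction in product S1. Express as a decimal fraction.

0.744

Overall, product flow = 2640.5 kg/h.
water in = 1730×0.866 + 72.5×0.362 + 838×0.525 = 1964.4 kg/h.
water fraction in S1 = 0.744.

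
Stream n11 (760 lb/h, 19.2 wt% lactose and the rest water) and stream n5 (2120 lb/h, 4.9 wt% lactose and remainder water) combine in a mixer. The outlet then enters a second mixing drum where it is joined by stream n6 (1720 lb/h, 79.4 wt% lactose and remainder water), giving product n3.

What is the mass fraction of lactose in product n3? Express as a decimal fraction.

Overall, product flow = 4600 lb/h.
lactose in = 760×0.192 + 2120×0.049 + 1720×0.794 = 1615.5 lb/h.
lactose fraction in n3 = 0.351.

0.351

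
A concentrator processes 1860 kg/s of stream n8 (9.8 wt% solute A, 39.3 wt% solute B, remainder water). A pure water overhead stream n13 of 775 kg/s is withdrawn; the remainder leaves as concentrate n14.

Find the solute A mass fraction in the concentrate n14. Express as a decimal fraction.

0.168

solute A is not removed: 1860×0.098 = 182.28 kg/s of solute A enters n14.
Concentrate = 1860 − 775 = 1085 kg/s.
Mass fraction = 182.28/1085 = 0.168.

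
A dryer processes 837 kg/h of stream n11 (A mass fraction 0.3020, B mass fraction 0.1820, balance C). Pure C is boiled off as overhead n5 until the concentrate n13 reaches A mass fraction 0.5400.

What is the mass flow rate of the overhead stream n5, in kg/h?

368.9 kg/h

A is conserved: 837×0.302 = 252.77 kg/h all reports to the concentrate.
Concentrate = 252.77/(target fraction) = 468.1 kg/h.
Overhead = 837 − 468.1 = 368.9 kg/h.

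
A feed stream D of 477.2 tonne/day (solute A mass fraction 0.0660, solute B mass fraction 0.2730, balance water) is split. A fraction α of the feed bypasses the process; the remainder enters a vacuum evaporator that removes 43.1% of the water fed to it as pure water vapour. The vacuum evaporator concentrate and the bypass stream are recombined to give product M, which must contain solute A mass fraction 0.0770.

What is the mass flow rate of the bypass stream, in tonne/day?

All 477.2×0.066 = 31.495 tonne/day of solute A reaches M, so M = 31.495/0.077 = 409.03 tonne/day and vapour = 68.171 tonne/day.
The evaporator receives (1−α)·477.2 of feed at 0.661 water and removes 0.431 of that water:
0.431×0.661×(1−α)×477.2 = 68.171
(1−α) = 68.171/135.95 = 0.5014;  α = 0.4986.
Bypass flow = 0.4986×477.2 = 237.91 tonne/day.

237.9 tonne/day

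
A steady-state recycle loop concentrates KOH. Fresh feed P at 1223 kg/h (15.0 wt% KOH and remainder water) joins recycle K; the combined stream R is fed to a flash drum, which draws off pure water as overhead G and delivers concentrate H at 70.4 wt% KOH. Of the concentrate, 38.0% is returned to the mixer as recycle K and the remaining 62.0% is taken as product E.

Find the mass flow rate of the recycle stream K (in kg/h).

159.7 kg/h

Overall KOH balance (none leaves overhead): KOH in fresh feed = KOH in product, i.e. 1223×0.150 = (1−0.380)·H·0.704.
H = 183.45/(0.704×0.620) = 420.29 kg/h.
Recycle K = 0.380×420.29 = 159.71 kg/h.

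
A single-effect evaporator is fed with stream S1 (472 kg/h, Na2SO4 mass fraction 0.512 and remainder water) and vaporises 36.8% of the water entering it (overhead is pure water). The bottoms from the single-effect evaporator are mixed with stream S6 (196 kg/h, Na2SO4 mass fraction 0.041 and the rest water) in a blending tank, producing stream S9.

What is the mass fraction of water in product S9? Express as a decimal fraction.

Vapour removed = 0.368×0.488×472 = 84.764 kg/h; concentrate = 387.24 kg/h.
water reaching the mixer = 145.57 (from concentrate) + 196×0.959 = 333.54 kg/h.
Product flow = 387.24 + 196 = 583.24 kg/h; water fraction = 0.572.

0.572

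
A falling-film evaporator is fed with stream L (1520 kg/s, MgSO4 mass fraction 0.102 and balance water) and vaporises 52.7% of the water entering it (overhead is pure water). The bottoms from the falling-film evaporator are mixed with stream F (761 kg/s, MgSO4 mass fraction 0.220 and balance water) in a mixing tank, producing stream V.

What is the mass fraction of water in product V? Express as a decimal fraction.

Vapour removed = 0.527×0.898×1520 = 719.33 kg/s; concentrate = 800.67 kg/s.
water reaching the mixer = 645.63 (from concentrate) + 761×0.780 = 1239.2 kg/s.
Product flow = 800.67 + 761 = 1561.7 kg/s; water fraction = 0.794.

0.794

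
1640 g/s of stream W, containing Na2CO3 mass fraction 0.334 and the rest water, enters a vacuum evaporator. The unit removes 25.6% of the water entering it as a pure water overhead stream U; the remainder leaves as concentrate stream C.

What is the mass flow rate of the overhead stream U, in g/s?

279.6 g/s

water entering = 1640×0.666 = 1092.2 g/s; overhead removed = 0.256×1092.2 = 279.61 g/s.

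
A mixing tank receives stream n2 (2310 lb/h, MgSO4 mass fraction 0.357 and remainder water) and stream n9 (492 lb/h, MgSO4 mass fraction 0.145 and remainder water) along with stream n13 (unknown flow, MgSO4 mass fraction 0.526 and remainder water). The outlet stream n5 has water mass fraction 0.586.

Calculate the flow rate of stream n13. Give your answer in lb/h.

2357 lb/h

Let n13 be the unknown flow. Total out = 2802 + n13.
water balance: 1906 + 0.474·n13 = 0.586·(2802 + n13)
(0.474 − 0.586)·n13 = 0.586×2802 − 1906 = -264.02
n13 = -264.02 / -0.112 = 2357.3 lb/h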